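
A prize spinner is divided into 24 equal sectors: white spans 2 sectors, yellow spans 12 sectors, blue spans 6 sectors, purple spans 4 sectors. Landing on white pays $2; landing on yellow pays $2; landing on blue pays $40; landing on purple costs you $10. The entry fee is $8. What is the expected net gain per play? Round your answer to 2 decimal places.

E[payout] = (2/24)·2 + (12/24)·2 + (6/24)·40 + (4/24)·(-10) = 19/2
Expected profit = 19/2 − 8 = 3/2 ≈ $1.50

$1.50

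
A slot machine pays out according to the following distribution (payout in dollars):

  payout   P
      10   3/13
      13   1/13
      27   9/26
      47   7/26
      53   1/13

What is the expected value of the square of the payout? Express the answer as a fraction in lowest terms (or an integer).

E[X²] = (3/13)·100 + (1/13)·169 + (9/26)·729 + (7/26)·2209 + (1/13)·2809
     = 14290/13

14290/13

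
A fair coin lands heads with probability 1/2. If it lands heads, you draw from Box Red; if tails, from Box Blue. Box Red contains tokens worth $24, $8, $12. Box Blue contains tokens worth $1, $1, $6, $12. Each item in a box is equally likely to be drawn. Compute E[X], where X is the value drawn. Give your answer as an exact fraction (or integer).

59/6 dollars

E[X | Box Red] = (24 + 8 + 12)/3 = 44/3
E[X | Box Blue] = (1 + 1 + 6 + 12)/4 = 5
E[X] = (1/2)·44/3 + (1/2)·5 = 59/6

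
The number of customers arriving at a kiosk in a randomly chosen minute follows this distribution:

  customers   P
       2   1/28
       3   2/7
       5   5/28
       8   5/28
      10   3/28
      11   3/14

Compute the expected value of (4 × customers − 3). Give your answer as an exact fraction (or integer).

E[4x-3] = (1/28)·5 + (2/7)·9 + (5/28)·17 + (5/28)·29 + (3/28)·37 + (3/14)·41
     = 166/7

166/7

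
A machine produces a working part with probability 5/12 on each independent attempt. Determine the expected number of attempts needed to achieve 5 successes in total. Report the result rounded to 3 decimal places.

By linearity (sum of 5 independent geometric waits), E[trials] = 5/p = 5/(5/12) = 12.
≈ 12.000

12.000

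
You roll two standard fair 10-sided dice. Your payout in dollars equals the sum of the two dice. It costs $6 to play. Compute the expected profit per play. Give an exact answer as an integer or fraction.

$5

Distribution of the sum of the two dice: 2 w.p. 1/100, 3 w.p. 1/50, 4 w.p. 3/100, 5 w.p. 1/25, 6 w.p. 1/20, 7 w.p. 3/50, …
E[payout] = (1/100)·2 + (1/50)·3 + (3/100)·4 + (1/25)·5 + (1/20)·6 + (3/50)·7 + (7/100)·8 + (2/25)·9 + (9/100)·10 + (1/10)·11 + (9/100)·12 + (2/25)·13 + (7/100)·14 + (3/50)·15 + (1/20)·16 + (1/25)·17 + (3/100)·18 + (1/50)·19 + (1/100)·20 = 11
Expected profit = 11 − 6 = 5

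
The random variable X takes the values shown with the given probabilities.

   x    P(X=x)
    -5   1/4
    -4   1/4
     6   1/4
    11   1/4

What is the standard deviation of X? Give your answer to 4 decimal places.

E[X] = 2, E[X²] = 99/2
Var(X) = E[X²] − (E[X])² = 99/2 − 4 = 91/2
SD(X) = √(91/2) ≈ 6.7454

6.7454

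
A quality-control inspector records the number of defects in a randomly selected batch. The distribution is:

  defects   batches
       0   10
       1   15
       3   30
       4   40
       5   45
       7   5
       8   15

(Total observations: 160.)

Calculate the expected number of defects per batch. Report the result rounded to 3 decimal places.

4.031

Total = 160, so P(defects=0) = 10/160, etc.
E[X] = (1/16)·0 + (3/32)·1 + (3/16)·3 + (1/4)·4 + (9/32)·5 + (1/32)·7 + (3/32)·8
     = 129/32 ≈ 4.031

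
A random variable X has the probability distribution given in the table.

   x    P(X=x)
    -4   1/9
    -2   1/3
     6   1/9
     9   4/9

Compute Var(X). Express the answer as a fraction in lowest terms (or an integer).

E[X] = (1/9)·(-4) + (1/3)·(-2) + (1/9)·6 + (4/9)·9 = 32/9
E[X²] = (1/9)·16 + (1/3)·4 + (1/9)·36 + (4/9)·81 = 388/9
Var(X) = 388/9 − (32/9)² = 2468/81

2468/81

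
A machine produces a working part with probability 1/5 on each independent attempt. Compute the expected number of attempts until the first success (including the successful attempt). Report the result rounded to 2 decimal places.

For a geometric distribution, E[trials] = 1/p = 1/(1/5) = 5.
≈ 5.00

5.00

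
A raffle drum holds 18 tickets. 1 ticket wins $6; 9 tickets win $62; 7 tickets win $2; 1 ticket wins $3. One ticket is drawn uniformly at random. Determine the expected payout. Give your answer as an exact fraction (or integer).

581/18 dollars

E[payout] = (1/18)·6 + (9/18)·62 + (7/18)·2 + (1/18)·3 = 581/18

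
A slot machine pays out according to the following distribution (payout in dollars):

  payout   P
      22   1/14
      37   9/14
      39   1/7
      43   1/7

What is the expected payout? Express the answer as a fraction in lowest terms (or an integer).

519/14 dollars

E[X] = (1/14)·22 + (9/14)·37 + (1/7)·39 + (1/7)·43
     = 519/14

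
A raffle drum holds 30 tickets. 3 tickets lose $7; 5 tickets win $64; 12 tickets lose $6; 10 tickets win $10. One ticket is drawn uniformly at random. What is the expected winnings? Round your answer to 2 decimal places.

E[payout] = (3/30)·(-7) + (5/30)·64 + (12/30)·(-6) + (10/30)·10 = 109/10
≈ $10.90

$10.90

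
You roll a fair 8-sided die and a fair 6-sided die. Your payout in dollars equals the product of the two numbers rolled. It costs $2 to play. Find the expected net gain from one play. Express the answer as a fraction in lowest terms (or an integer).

Distribution of the product of the two numbers rolled: 1 w.p. 1/48, 2 w.p. 1/24, 3 w.p. 1/24, 4 w.p. 1/16, 5 w.p. 1/24, 6 w.p. 1/12, …
E[payout] = (1/48)·1 + (1/24)·2 + (1/24)·3 + (1/16)·4 + (1/24)·5 + (1/12)·6 + (1/48)·7 + (1/16)·8 + (1/48)·9 + (1/24)·10 + (1/12)·12 + (1/48)·14 + (1/24)·15 + (1/24)·16 + (1/24)·18 + (1/24)·20 + (1/48)·21 + (1/16)·24 + (1/48)·25 + (1/48)·28 + (1/24)·30 + (1/48)·32 + (1/48)·35 + (1/48)·36 + (1/48)·40 + (1/48)·42 + (1/48)·48 = 63/4
Expected profit = 63/4 − 2 = 55/4

55/4 dollars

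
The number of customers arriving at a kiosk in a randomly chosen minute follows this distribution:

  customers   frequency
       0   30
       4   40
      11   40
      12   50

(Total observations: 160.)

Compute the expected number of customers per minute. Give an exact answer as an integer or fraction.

15/2

Total = 160, so P(customers=0) = 30/160, etc.
E[X] = (3/16)·0 + (1/4)·4 + (1/4)·11 + (5/16)·12
     = 15/2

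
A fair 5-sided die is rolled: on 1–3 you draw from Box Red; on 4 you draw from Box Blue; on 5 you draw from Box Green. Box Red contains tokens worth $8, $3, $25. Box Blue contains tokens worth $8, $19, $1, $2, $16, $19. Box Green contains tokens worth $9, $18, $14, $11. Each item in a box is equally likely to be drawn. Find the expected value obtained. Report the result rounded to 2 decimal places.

$11.97

E[X | Box Red] = (8 + 3 + 25)/3 = 12
E[X | Box Blue] = (8 + 19 + 1 + 2 + 16 + 19)/6 = 65/6
E[X | Box Green] = (9 + 18 + 14 + 11)/4 = 13
E[X] = (3/5)·12 + (1/5)·65/6 + (1/5)·13 = 359/30 ≈ 11.97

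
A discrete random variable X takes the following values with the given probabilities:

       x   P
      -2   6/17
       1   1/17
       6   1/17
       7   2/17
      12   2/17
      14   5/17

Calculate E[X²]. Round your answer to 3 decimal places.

E[X²] = (6/17)·4 + (1/17)·1 + (1/17)·36 + (2/17)·49 + (2/17)·144 + (5/17)·196
     = 1427/17 ≈ 83.941

83.941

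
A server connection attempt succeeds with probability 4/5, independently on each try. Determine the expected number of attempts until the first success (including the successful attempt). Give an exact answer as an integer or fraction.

For a geometric distribution, E[trials] = 1/p = 1/(4/5) = 5/4.

5/4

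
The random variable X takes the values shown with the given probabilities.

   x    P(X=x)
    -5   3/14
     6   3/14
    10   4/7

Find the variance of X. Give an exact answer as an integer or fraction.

E[X] = (3/14)·(-5) + (3/14)·6 + (4/7)·10 = 83/14
E[X²] = (3/14)·25 + (3/14)·36 + (4/7)·100 = 983/14
Var(X) = 983/14 − (83/14)² = 6873/196

6873/196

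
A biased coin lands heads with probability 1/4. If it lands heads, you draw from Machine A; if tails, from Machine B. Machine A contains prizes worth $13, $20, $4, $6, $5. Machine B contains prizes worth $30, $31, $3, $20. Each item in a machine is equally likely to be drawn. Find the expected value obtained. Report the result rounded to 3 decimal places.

E[X | Machine A] = (13 + 20 + 4 + 6 + 5)/5 = 48/5
E[X | Machine B] = (30 + 31 + 3 + 20)/4 = 21
E[X] = (1/4)·48/5 + (3/4)·21 = 363/20 ≈ 18.150

$18.150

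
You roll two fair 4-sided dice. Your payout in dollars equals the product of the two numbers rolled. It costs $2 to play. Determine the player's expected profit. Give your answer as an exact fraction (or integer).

Distribution of the product of the two numbers rolled: 1 w.p. 1/16, 2 w.p. 1/8, 3 w.p. 1/8, 4 w.p. 3/16, 6 w.p. 1/8, 8 w.p. 1/8, …
E[payout] = (1/16)·1 + (1/8)·2 + (1/8)·3 + (3/16)·4 + (1/8)·6 + (1/8)·8 + (1/16)·9 + (1/8)·12 + (1/16)·16 = 25/4
Expected profit = 25/4 − 2 = 17/4

17/4 dollars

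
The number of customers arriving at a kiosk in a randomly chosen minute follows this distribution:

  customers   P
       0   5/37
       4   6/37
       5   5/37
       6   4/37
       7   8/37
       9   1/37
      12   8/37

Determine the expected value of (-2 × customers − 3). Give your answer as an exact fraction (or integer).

-579/37

E[-2x-3] = (5/37)·(-3) + (6/37)·(-11) + (5/37)·(-13) + (4/37)·(-15) + (8/37)·(-17) + (1/37)·(-21) + (8/37)·(-27)
     = -579/37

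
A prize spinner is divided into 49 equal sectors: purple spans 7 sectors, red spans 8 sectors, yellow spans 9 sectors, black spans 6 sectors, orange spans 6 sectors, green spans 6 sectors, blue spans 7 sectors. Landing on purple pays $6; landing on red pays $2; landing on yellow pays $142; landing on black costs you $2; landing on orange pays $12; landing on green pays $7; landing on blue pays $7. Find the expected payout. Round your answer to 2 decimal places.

$30.35

E[payout] = (7/49)·6 + (8/49)·2 + (9/49)·142 + (6/49)·(-2) + (6/49)·12 + (6/49)·7 + (7/49)·7 = 1487/49
≈ $30.35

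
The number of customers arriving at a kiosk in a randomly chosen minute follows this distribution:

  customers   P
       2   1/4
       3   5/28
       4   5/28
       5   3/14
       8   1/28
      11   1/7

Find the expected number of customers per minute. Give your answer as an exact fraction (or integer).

131/28

E[X] = (1/4)·2 + (5/28)·3 + (5/28)·4 + (3/14)·5 + (1/28)·8 + (1/7)·11
     = 131/28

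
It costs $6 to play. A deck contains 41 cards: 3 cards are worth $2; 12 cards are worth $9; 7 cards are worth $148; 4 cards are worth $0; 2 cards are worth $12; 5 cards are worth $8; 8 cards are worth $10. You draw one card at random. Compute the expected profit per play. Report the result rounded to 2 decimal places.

$25.56

E[payout] = (3/41)·2 + (12/41)·9 + (7/41)·148 + (4/41)·0 + (2/41)·12 + (5/41)·8 + (8/41)·10 = 1294/41
Expected profit = 1294/41 − 6 = 1048/41 ≈ $25.56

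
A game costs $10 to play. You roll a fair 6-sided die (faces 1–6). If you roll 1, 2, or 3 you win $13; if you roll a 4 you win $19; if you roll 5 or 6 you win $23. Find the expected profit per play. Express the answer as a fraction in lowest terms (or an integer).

E[payout] = (1/2)·13 + (1/6)·19 + (1/3)·23 = 52/3
Expected profit = 52/3 − 10 = 22/3

22/3 dollars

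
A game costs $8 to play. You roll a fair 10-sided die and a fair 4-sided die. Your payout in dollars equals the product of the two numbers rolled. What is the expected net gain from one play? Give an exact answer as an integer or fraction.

23/4 dollars

Distribution of the product of the two numbers rolled: 1 w.p. 1/40, 2 w.p. 1/20, 3 w.p. 1/20, 4 w.p. 3/40, 5 w.p. 1/40, 6 w.p. 3/40, …
E[payout] = (1/40)·1 + (1/20)·2 + (1/20)·3 + (3/40)·4 + (1/40)·5 + (3/40)·6 + (1/40)·7 + (3/40)·8 + (1/20)·9 + (1/20)·10 + (3/40)·12 + (1/40)·14 + (1/40)·15 + (1/20)·16 + (1/20)·18 + (1/20)·20 + (1/40)·21 + (1/20)·24 + (1/40)·27 + (1/40)·28 + (1/40)·30 + (1/40)·32 + (1/40)·36 + (1/40)·40 = 55/4
Expected profit = 55/4 − 8 = 23/4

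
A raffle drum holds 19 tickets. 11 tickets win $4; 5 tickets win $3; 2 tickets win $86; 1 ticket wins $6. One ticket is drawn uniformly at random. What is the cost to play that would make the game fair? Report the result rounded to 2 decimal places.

$12.47

E[payout] = (11/19)·4 + (5/19)·3 + (2/19)·86 + (1/19)·6 = 237/19
Fair fee = E[payout] = 237/19 ≈ $12.47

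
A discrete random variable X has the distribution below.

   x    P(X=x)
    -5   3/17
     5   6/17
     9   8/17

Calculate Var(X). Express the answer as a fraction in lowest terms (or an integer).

E[X] = (3/17)·(-5) + (6/17)·5 + (8/17)·9 = 87/17
E[X²] = (3/17)·25 + (6/17)·25 + (8/17)·81 = 873/17
Var(X) = 873/17 − (87/17)² = 7272/289

7272/289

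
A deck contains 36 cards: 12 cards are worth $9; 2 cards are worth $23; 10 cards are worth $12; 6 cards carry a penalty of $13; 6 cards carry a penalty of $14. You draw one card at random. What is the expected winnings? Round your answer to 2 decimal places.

$3.11

E[payout] = (12/36)·9 + (2/36)·23 + (10/36)·12 + (6/36)·(-13) + (6/36)·(-14) = 28/9
≈ $3.11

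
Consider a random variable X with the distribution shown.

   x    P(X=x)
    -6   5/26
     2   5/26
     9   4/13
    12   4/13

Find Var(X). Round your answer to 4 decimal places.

E[X] = (5/26)·(-6) + (5/26)·2 + (4/13)·9 + (4/13)·12 = 74/13
E[X²] = (5/26)·36 + (5/26)·4 + (4/13)·81 + (4/13)·144 = 1000/13
Var(X) = 1000/13 − (74/13)² = 7524/169 ≈ 44.5207

44.5207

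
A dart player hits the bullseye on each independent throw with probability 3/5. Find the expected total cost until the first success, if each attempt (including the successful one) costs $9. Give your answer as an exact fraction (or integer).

E[#attempts] = 1/p = 5/3; E[cost] = 9·5/3 = 15.

$15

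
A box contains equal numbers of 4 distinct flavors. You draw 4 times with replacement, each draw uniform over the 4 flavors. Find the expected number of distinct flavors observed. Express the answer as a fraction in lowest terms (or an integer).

175/64

Let Xⱼ=1 if type j appears at least once. P(Xⱼ=1) = 1 − ((4−1)/4)^4 = 175/256.
E[#distinct] = 4·175/256 = 175/64.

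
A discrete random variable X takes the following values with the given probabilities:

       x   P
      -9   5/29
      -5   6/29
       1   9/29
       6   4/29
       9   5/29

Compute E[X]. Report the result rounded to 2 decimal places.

E[X] = (5/29)·(-9) + (6/29)·(-5) + (9/29)·1 + (4/29)·6 + (5/29)·9
     = 3/29 ≈ 0.10

0.10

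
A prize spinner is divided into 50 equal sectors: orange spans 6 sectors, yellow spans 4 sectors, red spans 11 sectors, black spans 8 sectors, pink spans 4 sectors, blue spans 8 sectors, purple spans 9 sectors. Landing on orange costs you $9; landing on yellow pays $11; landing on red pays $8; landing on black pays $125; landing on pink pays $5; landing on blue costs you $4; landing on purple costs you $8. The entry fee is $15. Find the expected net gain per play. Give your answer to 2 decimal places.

E[payout] = (6/50)·(-9) + (4/50)·11 + (11/50)·8 + (8/50)·125 + (4/50)·5 + (8/50)·(-4) + (9/50)·(-8) = 497/25
Expected profit = 497/25 − 15 = 122/25 ≈ $4.88

$4.88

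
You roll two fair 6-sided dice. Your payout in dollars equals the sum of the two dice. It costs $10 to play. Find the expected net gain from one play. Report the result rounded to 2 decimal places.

Distribution of the sum of the two dice: 2 w.p. 1/36, 3 w.p. 1/18, 4 w.p. 1/12, 5 w.p. 1/9, 6 w.p. 5/36, 7 w.p. 1/6, …
E[payout] = (1/36)·2 + (1/18)·3 + (1/12)·4 + (1/9)·5 + (5/36)·6 + (1/6)·7 + (5/36)·8 + (1/9)·9 + (1/12)·10 + (1/18)·11 + (1/36)·12 = 7
Expected profit = 7 − 10 = -3 ≈ -$3.00

-$3.00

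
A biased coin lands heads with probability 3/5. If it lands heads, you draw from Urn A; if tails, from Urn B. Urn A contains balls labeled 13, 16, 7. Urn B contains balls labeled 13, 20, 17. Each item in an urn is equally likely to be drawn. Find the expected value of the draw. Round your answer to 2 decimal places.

13.87

E[X | Urn A] = (13 + 16 + 7)/3 = 12
E[X | Urn B] = (13 + 20 + 17)/3 = 50/3
E[X] = (3/5)·12 + (2/5)·50/3 = 208/15 ≈ 13.87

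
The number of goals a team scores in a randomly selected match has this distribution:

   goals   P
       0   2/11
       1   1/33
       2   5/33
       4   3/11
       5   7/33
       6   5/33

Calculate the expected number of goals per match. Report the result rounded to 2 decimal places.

E[X] = (2/11)·0 + (1/33)·1 + (5/33)·2 + (3/11)·4 + (7/33)·5 + (5/33)·6
     = 112/33 ≈ 3.39

3.39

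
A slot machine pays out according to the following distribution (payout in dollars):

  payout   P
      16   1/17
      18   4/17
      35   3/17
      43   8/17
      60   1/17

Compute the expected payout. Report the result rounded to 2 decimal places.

$35.12

E[X] = (1/17)·16 + (4/17)·18 + (3/17)·35 + (8/17)·43 + (1/17)·60
     = 597/17 ≈ 35.12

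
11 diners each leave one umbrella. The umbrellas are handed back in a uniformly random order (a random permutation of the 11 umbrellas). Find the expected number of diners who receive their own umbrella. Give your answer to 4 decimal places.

Let Xᵢ = 1 if person i gets their own umbrella. For each i, P(Xᵢ=1) = 1/11.
By linearity of expectation, E[X₁+…+X_11] = 11·(1/11) = 1.
≈ 1.0000

1.0000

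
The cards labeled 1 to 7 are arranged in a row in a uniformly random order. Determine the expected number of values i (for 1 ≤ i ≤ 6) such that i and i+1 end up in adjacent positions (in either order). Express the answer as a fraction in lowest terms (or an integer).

12/7

For each i ∈ {1,…,6}, let Xᵢ = 1 if i and i+1 are adjacent. P(Xᵢ=1) = 2·(7−1)!/7! = 2/7.
By linearity, E[ΣXᵢ] = (6)·(2/7) = 12/7.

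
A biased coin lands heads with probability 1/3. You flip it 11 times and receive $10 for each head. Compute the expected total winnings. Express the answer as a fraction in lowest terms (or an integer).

110/3 dollars

E[#heads] = 11·1/3 = 11/3 (linearity over flips).
E[winnings] = 10·11/3 = 110/3.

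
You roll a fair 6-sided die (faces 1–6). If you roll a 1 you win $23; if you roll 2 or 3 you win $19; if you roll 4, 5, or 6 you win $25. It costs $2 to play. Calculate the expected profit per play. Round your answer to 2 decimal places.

$20.67

E[payout] = (1/3)·19 + (1/6)·23 + (1/2)·25 = 68/3
Expected profit = 68/3 − 2 = 62/3 ≈ $20.67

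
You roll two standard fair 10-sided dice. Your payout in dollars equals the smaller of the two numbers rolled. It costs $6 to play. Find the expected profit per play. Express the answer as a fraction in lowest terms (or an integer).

-43/20 dollars

Distribution of the smaller of the two numbers rolled: 1 w.p. 19/100, 2 w.p. 17/100, 3 w.p. 3/20, 4 w.p. 13/100, 5 w.p. 11/100, 6 w.p. 9/100, …
E[payout] = (19/100)·1 + (17/100)·2 + (3/20)·3 + (13/100)·4 + (11/100)·5 + (9/100)·6 + (7/100)·7 + (1/20)·8 + (3/100)·9 + (1/100)·10 = 77/20
Expected profit = 77/20 − 6 = -43/20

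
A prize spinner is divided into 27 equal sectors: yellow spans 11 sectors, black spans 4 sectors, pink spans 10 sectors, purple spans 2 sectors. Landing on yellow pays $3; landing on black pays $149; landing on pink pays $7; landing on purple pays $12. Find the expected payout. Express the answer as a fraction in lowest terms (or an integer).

E[payout] = (11/27)·3 + (4/27)·149 + (10/27)·7 + (2/27)·12 = 241/9

241/9 dollars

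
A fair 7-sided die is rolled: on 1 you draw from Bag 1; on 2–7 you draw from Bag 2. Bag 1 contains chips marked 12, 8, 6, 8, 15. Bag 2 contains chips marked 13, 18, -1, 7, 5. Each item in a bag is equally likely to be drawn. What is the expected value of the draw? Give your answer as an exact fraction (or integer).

43/5

E[X | Bag 1] = (12 + 8 + 6 + 8 + 15)/5 = 49/5
E[X | Bag 2] = (13 + 18 − 1 + 7 + 5)/5 = 42/5
E[X] = (1/7)·49/5 + (6/7)·42/5 = 43/5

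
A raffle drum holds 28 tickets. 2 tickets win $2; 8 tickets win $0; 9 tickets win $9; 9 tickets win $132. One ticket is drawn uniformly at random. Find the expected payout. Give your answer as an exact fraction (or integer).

1273/28 dollars

E[payout] = (2/28)·2 + (8/28)·0 + (9/28)·9 + (9/28)·132 = 1273/28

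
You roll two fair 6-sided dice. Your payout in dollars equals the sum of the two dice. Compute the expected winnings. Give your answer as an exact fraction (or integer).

Distribution of the sum of the two dice: 2 w.p. 1/36, 3 w.p. 1/18, 4 w.p. 1/12, 5 w.p. 1/9, 6 w.p. 5/36, 7 w.p. 1/6, …
E[payout] = (1/36)·2 + (1/18)·3 + (1/12)·4 + (1/9)·5 + (5/36)·6 + (1/6)·7 + (5/36)·8 + (1/9)·9 + (1/12)·10 + (1/18)·11 + (1/36)·12 = 7

$7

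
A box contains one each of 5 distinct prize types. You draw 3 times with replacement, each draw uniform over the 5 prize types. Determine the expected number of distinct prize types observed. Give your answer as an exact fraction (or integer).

Let Xⱼ=1 if type j appears at least once. P(Xⱼ=1) = 1 − ((5−1)/5)^3 = 61/125.
E[#distinct] = 5·61/125 = 61/25.

61/25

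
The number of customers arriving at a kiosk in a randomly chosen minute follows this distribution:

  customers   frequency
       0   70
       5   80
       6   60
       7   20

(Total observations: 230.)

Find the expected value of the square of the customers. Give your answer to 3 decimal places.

Total = 230, so P(customers=0) = 70/230, etc.
E[X²] = (7/23)·0 + (8/23)·25 + (6/23)·36 + (2/23)·49
     = 514/23 ≈ 22.348

22.348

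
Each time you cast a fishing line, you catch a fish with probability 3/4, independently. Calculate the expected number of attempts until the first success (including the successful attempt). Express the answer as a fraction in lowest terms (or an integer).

4/3

For a geometric distribution, E[trials] = 1/p = 1/(3/4) = 4/3.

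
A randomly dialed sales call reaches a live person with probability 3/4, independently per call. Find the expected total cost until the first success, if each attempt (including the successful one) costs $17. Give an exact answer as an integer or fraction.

68/3 dollars

E[#attempts] = 1/p = 4/3; E[cost] = 17·4/3 = 68/3.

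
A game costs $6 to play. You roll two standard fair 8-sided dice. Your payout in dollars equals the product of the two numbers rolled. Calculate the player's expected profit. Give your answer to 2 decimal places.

Distribution of the product of the two numbers rolled: 1 w.p. 1/64, 2 w.p. 1/32, 3 w.p. 1/32, 4 w.p. 3/64, 5 w.p. 1/32, 6 w.p. 1/16, …
E[payout] = (1/64)·1 + (1/32)·2 + (1/32)·3 + (3/64)·4 + (1/32)·5 + (1/16)·6 + (1/32)·7 + (1/16)·8 + (1/64)·9 + (1/32)·10 + (1/16)·12 + (1/32)·14 + (1/32)·15 + (3/64)·16 + (1/32)·18 + (1/32)·20 + (1/32)·21 + (1/16)·24 + (1/64)·25 + (1/32)·28 + (1/32)·30 + (1/32)·32 + (1/32)·35 + (1/64)·36 + (1/32)·40 + (1/32)·42 + (1/32)·48 + (1/64)·49 + (1/32)·56 + (1/64)·64 = 81/4
Expected profit = 81/4 − 6 = 57/4 ≈ $14.25

$14.25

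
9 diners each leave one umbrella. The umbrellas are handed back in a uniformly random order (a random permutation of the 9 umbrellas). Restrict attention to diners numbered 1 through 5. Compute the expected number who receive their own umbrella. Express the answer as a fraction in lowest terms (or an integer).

5/9

Let Xᵢ = 1 if person i gets their own umbrella. For each i, P(Xᵢ=1) = 1/9.
By linearity of expectation, E[X₁+…+X_5] = 5·(1/9) = 5/9.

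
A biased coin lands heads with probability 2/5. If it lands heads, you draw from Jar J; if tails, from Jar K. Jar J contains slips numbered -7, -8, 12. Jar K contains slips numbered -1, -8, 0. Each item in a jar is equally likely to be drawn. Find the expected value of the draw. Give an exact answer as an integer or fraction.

E[X | Jar J] = (-7 − 8 + 12)/3 = -1
E[X | Jar K] = (-1 − 8 + 0)/3 = -3
E[X] = (2/5)·(-1) + (3/5)·(-3) = -11/5

-11/5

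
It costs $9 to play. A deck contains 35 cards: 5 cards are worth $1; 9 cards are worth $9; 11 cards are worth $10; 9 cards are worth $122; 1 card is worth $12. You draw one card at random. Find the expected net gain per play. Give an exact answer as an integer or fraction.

E[payout] = (5/35)·1 + (9/35)·9 + (11/35)·10 + (9/35)·122 + (1/35)·12 = 1306/35
Expected profit = 1306/35 − 9 = 991/35

991/35 dollars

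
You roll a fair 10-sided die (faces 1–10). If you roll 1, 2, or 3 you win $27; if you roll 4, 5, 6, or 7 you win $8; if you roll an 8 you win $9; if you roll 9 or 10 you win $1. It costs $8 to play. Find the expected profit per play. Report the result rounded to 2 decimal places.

E[payout] = (1/5)·1 + (2/5)·8 + (1/10)·9 + (3/10)·27 = 62/5
Expected profit = 62/5 − 8 = 22/5 ≈ $4.40

$4.40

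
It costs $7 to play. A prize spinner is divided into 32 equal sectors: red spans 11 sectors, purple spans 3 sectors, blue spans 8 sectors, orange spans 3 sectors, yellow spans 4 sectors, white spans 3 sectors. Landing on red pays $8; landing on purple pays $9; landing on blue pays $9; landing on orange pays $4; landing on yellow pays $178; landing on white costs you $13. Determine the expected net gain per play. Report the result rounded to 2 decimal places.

$20.25

E[payout] = (11/32)·8 + (3/32)·9 + (8/32)·9 + (3/32)·4 + (4/32)·178 + (3/32)·(-13) = 109/4
Expected profit = 109/4 − 7 = 81/4 ≈ $20.25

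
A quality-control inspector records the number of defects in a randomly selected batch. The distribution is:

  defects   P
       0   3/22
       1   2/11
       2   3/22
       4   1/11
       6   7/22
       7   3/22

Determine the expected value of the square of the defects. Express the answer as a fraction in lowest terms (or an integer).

E[X²] = (3/22)·0 + (2/11)·1 + (3/22)·4 + (1/11)·16 + (7/22)·36 + (3/22)·49
     = 447/22

447/22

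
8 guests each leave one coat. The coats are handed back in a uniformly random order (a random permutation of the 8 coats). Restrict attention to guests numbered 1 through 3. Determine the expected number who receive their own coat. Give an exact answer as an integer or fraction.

Let Xᵢ = 1 if person i gets their own coat. For each i, P(Xᵢ=1) = 1/8.
By linearity of expectation, E[X₁+…+X_3] = 3·(1/8) = 3/8.

3/8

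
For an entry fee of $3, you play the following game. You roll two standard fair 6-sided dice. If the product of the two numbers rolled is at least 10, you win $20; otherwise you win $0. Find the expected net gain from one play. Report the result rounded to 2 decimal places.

E[payout] = (17/36)·0 + (19/36)·20 = 95/9
Expected profit = 95/9 − 3 = 68/9 ≈ $7.56

$7.56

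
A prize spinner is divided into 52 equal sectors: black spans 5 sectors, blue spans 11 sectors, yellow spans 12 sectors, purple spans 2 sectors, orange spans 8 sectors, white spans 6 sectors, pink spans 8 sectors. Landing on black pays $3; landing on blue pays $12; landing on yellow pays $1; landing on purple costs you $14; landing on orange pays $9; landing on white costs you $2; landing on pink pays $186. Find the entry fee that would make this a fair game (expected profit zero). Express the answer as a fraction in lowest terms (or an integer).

1679/52 dollars

E[payout] = (5/52)·3 + (11/52)·12 + (12/52)·1 + (2/52)·(-14) + (8/52)·9 + (6/52)·(-2) + (8/52)·186 = 1679/52
Fair fee = E[payout] = 1679/52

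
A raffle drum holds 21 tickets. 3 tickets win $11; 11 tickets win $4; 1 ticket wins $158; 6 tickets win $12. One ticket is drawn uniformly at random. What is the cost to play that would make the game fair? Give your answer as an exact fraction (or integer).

E[payout] = (3/21)·11 + (11/21)·4 + (1/21)·158 + (6/21)·12 = 307/21
Fair fee = E[payout] = 307/21

307/21 dollars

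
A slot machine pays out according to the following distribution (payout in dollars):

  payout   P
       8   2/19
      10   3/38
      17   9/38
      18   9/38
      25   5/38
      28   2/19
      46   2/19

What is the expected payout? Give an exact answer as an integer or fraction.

$21

E[X] = (2/19)·8 + (3/38)·10 + (9/38)·17 + (9/38)·18 + (5/38)·25 + (2/19)·28 + (2/19)·46
     = 21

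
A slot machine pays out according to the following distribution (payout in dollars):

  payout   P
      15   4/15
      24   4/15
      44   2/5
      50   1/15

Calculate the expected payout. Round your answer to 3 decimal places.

E[X] = (4/15)·15 + (4/15)·24 + (2/5)·44 + (1/15)·50
     = 94/3 ≈ 31.333

$31.333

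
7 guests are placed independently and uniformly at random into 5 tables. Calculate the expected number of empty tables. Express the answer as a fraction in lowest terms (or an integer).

16384/15625

Let Xⱼ=1 if table j is empty. P(Xⱼ=1) = ((5-1)/5)^7 = 16384/78125.
By linearity, E[#empty] = 5·16384/78125 = 16384/15625.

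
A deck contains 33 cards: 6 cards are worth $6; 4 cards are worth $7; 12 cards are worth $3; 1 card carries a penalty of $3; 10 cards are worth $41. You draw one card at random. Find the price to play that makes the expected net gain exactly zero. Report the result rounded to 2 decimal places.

E[payout] = (6/33)·6 + (4/33)·7 + (12/33)·3 + (1/33)·(-3) + (10/33)·41 = 169/11
Fair fee = E[payout] = 169/11 ≈ $15.36

$15.36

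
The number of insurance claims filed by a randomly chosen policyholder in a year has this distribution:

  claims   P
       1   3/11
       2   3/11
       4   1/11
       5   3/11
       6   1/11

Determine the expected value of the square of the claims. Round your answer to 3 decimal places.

E[X²] = (3/11)·1 + (3/11)·4 + (1/11)·16 + (3/11)·25 + (1/11)·36
     = 142/11 ≈ 12.909

12.909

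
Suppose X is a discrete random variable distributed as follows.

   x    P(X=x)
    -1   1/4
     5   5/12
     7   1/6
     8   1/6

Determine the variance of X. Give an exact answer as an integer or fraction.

E[X] = (1/4)·(-1) + (5/12)·5 + (1/6)·7 + (1/6)·8 = 13/3
E[X²] = (1/4)·1 + (5/12)·25 + (1/6)·49 + (1/6)·64 = 59/2
Var(X) = 59/2 − (13/3)² = 193/18

193/18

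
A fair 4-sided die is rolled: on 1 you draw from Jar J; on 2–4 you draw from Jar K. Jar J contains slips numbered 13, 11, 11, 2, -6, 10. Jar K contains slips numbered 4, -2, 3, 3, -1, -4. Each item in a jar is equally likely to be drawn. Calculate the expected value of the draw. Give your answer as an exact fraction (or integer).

E[X | Jar J] = (13 + 11 + 11 + 2 − 6 + 10)/6 = 41/6
E[X | Jar K] = (4 − 2 + 3 + 3 − 1 − 4)/6 = 1/2
E[X] = (1/4)·41/6 + (3/4)·1/2 = 25/12

25/12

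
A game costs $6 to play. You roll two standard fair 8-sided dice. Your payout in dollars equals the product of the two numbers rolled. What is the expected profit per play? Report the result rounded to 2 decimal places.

Distribution of the product of the two numbers rolled: 1 w.p. 1/64, 2 w.p. 1/32, 3 w.p. 1/32, 4 w.p. 3/64, 5 w.p. 1/32, 6 w.p. 1/16, …
E[payout] = (1/64)·1 + (1/32)·2 + (1/32)·3 + (3/64)·4 + (1/32)·5 + (1/16)·6 + (1/32)·7 + (1/16)·8 + (1/64)·9 + (1/32)·10 + (1/16)·12 + (1/32)·14 + (1/32)·15 + (3/64)·16 + (1/32)·18 + (1/32)·20 + (1/32)·21 + (1/16)·24 + (1/64)·25 + (1/32)·28 + (1/32)·30 + (1/32)·32 + (1/32)·35 + (1/64)·36 + (1/32)·40 + (1/32)·42 + (1/32)·48 + (1/64)·49 + (1/32)·56 + (1/64)·64 = 81/4
Expected profit = 81/4 − 6 = 57/4 ≈ $14.25

$14.25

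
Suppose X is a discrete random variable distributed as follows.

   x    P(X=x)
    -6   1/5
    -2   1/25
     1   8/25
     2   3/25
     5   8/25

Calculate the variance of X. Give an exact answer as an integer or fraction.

E[X] = (1/5)·(-6) + (1/25)·(-2) + (8/25)·1 + (3/25)·2 + (8/25)·5 = 22/25
E[X²] = (1/5)·36 + (1/25)·4 + (8/25)·1 + (3/25)·4 + (8/25)·25 = 404/25
Var(X) = 404/25 − (22/25)² = 9616/625

9616/625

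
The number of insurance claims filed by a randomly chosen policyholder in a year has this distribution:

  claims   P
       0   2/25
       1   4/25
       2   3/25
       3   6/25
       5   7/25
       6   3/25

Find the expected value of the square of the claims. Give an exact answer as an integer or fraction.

E[X²] = (2/25)·0 + (4/25)·1 + (3/25)·4 + (6/25)·9 + (7/25)·25 + (3/25)·36
     = 353/25

353/25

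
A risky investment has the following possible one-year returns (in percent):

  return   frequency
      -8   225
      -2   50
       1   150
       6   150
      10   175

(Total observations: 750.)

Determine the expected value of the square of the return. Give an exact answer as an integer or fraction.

Total = 750, so P(return=-8) = 225/750, etc.
E[X²] = (3/10)·64 + (1/15)·4 + (1/5)·1 + (1/5)·36 + (7/30)·100
     = 251/5

251/5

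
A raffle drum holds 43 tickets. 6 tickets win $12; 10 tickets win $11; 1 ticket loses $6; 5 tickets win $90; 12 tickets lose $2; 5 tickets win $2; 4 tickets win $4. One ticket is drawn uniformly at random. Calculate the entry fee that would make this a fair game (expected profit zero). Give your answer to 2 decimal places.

E[payout] = (6/43)·12 + (10/43)·11 + (1/43)·(-6) + (5/43)·90 + (12/43)·(-2) + (5/43)·2 + (4/43)·4 = 628/43
Fair fee = E[payout] = 628/43 ≈ $14.60

$14.60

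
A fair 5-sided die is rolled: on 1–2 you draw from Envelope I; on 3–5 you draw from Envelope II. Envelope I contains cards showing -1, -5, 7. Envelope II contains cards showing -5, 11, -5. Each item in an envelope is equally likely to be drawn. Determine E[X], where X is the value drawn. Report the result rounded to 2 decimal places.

0.33

E[X | Envelope I] = (-1 − 5 + 7)/3 = 1/3
E[X | Envelope II] = (-5 + 11 − 5)/3 = 1/3
E[X] = (2/5)·1/3 + (3/5)·1/3 = 1/3 ≈ 0.33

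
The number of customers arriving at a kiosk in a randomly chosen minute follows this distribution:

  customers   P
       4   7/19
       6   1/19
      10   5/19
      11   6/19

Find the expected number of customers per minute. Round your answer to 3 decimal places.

7.895

E[X] = (7/19)·4 + (1/19)·6 + (5/19)·10 + (6/19)·11
     = 150/19 ≈ 7.895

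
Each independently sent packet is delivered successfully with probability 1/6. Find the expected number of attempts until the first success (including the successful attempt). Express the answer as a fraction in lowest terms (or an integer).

For a geometric distribution, E[trials] = 1/p = 1/(1/6) = 6.

6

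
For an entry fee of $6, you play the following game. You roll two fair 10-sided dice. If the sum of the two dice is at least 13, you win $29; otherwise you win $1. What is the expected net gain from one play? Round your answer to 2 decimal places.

$5.08

E[payout] = (16/25)·1 + (9/25)·29 = 277/25
Expected profit = 277/25 − 6 = 127/25 ≈ $5.08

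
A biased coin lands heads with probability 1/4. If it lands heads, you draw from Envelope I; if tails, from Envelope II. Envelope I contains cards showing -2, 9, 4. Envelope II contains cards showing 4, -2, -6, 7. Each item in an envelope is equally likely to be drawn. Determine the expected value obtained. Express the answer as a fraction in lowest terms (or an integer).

E[X | Envelope I] = (-2 + 9 + 4)/3 = 11/3
E[X | Envelope II] = (4 − 2 − 6 + 7)/4 = 3/4
E[X] = (1/4)·11/3 + (3/4)·3/4 = 71/48

71/48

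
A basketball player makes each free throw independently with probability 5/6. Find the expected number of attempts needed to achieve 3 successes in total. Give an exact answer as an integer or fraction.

By linearity (sum of 3 independent geometric waits), E[trials] = 3/p = 3/(5/6) = 18/5.

18/5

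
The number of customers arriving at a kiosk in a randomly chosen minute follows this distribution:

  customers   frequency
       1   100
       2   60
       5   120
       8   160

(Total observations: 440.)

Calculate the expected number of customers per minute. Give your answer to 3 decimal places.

4.773

Total = 440, so P(customers=1) = 100/440, etc.
E[X] = (5/22)·1 + (3/22)·2 + (3/11)·5 + (4/11)·8
     = 105/22 ≈ 4.773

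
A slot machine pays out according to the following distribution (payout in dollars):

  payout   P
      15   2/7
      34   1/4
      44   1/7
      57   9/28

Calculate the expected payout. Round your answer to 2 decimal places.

E[X] = (2/7)·15 + (1/4)·34 + (1/7)·44 + (9/28)·57
     = 1047/28 ≈ 37.39

$37.39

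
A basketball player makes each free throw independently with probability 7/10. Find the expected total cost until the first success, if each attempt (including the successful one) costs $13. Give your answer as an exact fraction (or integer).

130/7 dollars

E[#attempts] = 1/p = 10/7; E[cost] = 13·10/7 = 130/7.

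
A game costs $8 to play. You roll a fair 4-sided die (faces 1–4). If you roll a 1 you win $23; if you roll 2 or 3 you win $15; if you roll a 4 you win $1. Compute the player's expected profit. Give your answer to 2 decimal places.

$5.50

E[payout] = (1/4)·1 + (1/2)·15 + (1/4)·23 = 27/2
Expected profit = 27/2 − 8 = 11/2 ≈ $5.50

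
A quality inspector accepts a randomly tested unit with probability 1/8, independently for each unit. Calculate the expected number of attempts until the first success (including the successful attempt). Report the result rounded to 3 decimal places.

8.000

For a geometric distribution, E[trials] = 1/p = 1/(1/8) = 8.
≈ 8.000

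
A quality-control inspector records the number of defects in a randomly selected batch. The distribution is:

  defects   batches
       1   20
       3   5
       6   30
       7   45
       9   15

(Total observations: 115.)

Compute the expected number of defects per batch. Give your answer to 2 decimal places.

5.78

Total = 115, so P(defects=1) = 20/115, etc.
E[X] = (4/23)·1 + (1/23)·3 + (6/23)·6 + (9/23)·7 + (3/23)·9
     = 133/23 ≈ 5.78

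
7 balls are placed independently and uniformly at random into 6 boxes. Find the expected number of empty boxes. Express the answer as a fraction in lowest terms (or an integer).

Let Xⱼ=1 if box j is empty. P(Xⱼ=1) = ((6-1)/6)^7 = 78125/279936.
By linearity, E[#empty] = 6·78125/279936 = 78125/46656.

78125/46656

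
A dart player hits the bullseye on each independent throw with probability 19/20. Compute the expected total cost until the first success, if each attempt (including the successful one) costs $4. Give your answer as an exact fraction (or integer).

80/19 dollars

E[#attempts] = 1/p = 20/19; E[cost] = 4·20/19 = 80/19.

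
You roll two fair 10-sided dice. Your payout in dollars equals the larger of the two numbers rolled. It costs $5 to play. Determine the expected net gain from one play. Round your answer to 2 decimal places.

$2.15

Distribution of the larger of the two numbers rolled: 1 w.p. 1/100, 2 w.p. 3/100, 3 w.p. 1/20, 4 w.p. 7/100, 5 w.p. 9/100, 6 w.p. 11/100, …
E[payout] = (1/100)·1 + (3/100)·2 + (1/20)·3 + (7/100)·4 + (9/100)·5 + (11/100)·6 + (13/100)·7 + (3/20)·8 + (17/100)·9 + (19/100)·10 = 143/20
Expected profit = 143/20 − 5 = 43/20 ≈ $2.15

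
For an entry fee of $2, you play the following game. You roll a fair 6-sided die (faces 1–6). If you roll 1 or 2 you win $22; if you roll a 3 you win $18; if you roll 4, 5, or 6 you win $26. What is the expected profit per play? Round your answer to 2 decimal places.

E[payout] = (1/6)·18 + (1/3)·22 + (1/2)·26 = 70/3
Expected profit = 70/3 − 2 = 64/3 ≈ $21.33

$21.33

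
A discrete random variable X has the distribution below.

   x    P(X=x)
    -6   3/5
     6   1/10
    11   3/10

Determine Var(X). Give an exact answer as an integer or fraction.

E[X] = (3/5)·(-6) + (1/10)·6 + (3/10)·11 = 3/10
E[X²] = (3/5)·36 + (1/10)·36 + (3/10)·121 = 123/2
Var(X) = 123/2 − (3/10)² = 6141/100

6141/100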